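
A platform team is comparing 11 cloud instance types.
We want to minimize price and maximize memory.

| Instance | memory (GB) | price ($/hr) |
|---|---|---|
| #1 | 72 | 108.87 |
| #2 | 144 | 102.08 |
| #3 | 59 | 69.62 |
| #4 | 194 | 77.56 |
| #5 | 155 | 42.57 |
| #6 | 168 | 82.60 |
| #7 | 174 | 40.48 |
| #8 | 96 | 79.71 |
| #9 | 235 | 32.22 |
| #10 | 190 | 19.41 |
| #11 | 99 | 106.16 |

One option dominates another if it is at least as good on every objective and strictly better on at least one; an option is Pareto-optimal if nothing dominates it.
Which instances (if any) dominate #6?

#4: memory 194≥168, price 77.56≤82.60 — dominates #6.
#7: memory 174≥168, price 40.48≤82.60 — dominates #6.
#9: memory 235≥168, price 32.22≤82.60 — dominates #6.
#10: memory 190≥168, price 19.41≤82.60 — dominates #6.
Others (#1, #2, #3, #5, #8, #11) are each worse than #6 on at least one objective.

#4, #7, #9, #10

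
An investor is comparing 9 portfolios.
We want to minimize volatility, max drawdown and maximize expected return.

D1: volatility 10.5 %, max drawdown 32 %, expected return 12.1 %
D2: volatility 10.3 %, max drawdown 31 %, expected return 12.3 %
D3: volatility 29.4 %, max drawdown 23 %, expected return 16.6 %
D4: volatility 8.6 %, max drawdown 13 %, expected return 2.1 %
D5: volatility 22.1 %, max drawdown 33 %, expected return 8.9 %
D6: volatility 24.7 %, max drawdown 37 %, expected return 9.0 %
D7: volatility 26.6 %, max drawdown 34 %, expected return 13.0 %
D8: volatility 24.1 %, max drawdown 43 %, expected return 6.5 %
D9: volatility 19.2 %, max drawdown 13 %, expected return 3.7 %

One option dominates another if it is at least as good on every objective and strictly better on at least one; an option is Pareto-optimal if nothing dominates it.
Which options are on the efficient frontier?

D2, D3, D4, D7, D9

D1: dominated by D2 (volatility 10.3≤10.5, max drawdown 31≤32, expected return 12.3≥12.1).
D2: not dominated.
D3: not dominated (best expected return).
D4: not dominated (best volatility).
D5: dominated by D1 (volatility 10.5≤22.1, max drawdown 32≤33, expected return 12.1≥8.9).
D6: dominated by D1 (volatility 10.5≤24.7, max drawdown 32≤37, expected return 12.1≥9.0).
D7: not dominated.
D8: dominated by D1 (volatility 10.5≤24.1, max drawdown 32≤43, expected return 12.1≥6.5).
D9: not dominated.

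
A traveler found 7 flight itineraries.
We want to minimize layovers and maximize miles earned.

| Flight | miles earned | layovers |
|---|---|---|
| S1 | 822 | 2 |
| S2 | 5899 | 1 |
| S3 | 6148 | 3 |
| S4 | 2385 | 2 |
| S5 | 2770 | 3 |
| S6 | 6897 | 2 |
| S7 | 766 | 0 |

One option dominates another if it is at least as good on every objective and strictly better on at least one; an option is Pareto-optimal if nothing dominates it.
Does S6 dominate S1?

Yes

S6 vs S1: miles earned 6897≥822, layovers 2≤2 — S6 is at least as good on every objective with at least one strict improvement.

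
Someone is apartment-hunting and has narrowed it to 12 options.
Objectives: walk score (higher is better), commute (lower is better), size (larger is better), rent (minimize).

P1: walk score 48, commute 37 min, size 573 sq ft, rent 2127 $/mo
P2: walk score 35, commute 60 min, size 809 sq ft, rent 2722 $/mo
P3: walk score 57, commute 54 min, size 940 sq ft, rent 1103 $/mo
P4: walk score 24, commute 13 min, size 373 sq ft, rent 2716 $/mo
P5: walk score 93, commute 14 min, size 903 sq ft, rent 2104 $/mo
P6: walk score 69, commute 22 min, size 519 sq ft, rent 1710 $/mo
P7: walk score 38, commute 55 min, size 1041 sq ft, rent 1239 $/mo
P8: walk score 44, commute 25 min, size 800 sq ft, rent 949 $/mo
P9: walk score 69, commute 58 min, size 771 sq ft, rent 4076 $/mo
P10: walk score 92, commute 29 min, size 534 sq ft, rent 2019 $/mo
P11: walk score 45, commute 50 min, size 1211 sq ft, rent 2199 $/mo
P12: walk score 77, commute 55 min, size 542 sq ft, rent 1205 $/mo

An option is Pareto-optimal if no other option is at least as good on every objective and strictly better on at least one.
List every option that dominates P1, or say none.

P5: walk score 93≥48, commute 14≤37, size 903≥573, rent 2104≤2127 — dominates P1.
Others (P2, P3, P4, P6, P7, P8, P9, P10, P11, P12) are each worse than P1 on at least one objective.

P5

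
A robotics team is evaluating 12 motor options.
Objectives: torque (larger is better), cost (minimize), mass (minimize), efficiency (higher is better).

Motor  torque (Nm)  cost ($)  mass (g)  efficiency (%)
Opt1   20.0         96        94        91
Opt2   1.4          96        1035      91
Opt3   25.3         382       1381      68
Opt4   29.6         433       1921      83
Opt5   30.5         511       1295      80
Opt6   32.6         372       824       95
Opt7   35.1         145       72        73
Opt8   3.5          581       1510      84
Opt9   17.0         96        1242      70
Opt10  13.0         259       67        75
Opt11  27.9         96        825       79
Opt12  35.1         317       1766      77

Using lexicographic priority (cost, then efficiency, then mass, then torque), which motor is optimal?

First minimize cost: best is 96, kept {Opt1, Opt2, Opt9, Opt11}.
Then maximize efficiency: best is 91, kept {Opt1, Opt2}.
Then minimize mass: best is 94, kept {Opt1}.

Opt1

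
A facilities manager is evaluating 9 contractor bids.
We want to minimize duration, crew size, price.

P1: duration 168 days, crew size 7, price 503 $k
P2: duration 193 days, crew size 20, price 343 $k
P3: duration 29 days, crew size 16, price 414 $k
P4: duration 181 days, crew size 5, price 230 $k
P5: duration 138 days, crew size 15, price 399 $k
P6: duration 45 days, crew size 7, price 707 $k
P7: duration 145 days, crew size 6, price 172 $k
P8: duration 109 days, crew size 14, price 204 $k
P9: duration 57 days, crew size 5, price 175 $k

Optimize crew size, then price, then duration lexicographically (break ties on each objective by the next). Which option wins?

First minimize crew size: best is 5, kept {P4, P9}.
Then minimize price: best is 175, kept {P9}.

P9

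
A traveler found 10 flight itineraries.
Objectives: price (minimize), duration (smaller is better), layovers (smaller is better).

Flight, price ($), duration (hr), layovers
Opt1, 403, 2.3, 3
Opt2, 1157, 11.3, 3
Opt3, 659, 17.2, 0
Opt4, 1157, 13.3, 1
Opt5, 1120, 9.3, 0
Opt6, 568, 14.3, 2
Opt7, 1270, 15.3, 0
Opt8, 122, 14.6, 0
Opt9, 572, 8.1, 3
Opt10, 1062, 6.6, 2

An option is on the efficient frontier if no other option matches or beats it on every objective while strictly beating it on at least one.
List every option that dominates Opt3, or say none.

Opt8

Opt8: price 122≤659, duration 14.6≤17.2, layovers 0≤0 — dominates Opt3.
Others (Opt1, Opt2, Opt4, Opt5, Opt6, Opt7, Opt9, Opt10) are each worse than Opt3 on at least one objective.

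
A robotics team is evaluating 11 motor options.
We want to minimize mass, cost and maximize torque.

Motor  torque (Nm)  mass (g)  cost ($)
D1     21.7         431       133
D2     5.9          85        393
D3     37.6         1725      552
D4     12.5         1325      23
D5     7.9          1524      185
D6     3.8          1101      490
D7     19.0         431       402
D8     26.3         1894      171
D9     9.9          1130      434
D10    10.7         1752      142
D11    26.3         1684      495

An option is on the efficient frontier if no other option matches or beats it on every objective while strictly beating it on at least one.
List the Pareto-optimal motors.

D1, D2, D3, D4, D8, D11

D1: not dominated.
D2: not dominated (best mass).
D3: not dominated (best torque).
D4: not dominated (best cost).
D5: dominated by D1 (torque 21.7≥7.9, mass 431≤1524, cost 133≤185).
D6: dominated by D1 (torque 21.7≥3.8, mass 431≤1101, cost 133≤490).
D7: dominated by D1 (torque 21.7≥19.0, mass 431≤431, cost 133≤402).
D8: not dominated.
D9: dominated by D1 (torque 21.7≥9.9, mass 431≤1130, cost 133≤434).
D10: dominated by D1 (torque 21.7≥10.7, mass 431≤1752, cost 133≤142).
D11: not dominated.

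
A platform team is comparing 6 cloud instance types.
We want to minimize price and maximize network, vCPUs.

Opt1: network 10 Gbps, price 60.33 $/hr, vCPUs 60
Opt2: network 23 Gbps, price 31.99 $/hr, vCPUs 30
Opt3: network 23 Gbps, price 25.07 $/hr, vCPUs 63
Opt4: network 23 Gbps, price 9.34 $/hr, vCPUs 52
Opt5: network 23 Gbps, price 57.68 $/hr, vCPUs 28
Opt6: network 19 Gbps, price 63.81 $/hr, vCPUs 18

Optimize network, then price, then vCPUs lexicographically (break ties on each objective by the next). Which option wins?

Opt4

First maximize network: best is 23, kept {Opt2, Opt3, Opt4, Opt5}.
Then minimize price: best is 9.34, kept {Opt4}.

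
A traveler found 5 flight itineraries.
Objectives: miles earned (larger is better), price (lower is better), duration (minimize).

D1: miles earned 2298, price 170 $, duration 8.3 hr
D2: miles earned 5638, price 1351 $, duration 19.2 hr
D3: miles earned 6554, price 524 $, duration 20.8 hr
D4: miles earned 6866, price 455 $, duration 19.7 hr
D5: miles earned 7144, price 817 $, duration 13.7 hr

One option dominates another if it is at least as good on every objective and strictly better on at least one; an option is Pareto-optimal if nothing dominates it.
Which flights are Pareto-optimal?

D1, D4, D5

D1: not dominated (best price).
D2: dominated by D5 (miles earned 7144≥5638, price 817≤1351, duration 13.7≤19.2).
D3: dominated by D4 (miles earned 6866≥6554, price 455≤524, duration 19.7≤20.8).
D4: not dominated.
D5: not dominated (best miles earned).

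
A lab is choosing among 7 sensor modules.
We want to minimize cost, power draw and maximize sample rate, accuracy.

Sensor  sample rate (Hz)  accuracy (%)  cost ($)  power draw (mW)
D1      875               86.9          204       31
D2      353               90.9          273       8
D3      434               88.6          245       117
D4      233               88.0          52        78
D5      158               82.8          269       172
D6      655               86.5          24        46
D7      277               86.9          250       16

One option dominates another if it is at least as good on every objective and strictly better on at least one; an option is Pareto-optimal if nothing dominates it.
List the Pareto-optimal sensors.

D1: not dominated (best sample rate).
D2: not dominated (best accuracy).
D3: not dominated.
D4: not dominated.
D5: dominated by D1 (sample rate 875≥158, accuracy 86.9≥82.8, cost 204≤269, power draw 31≤172).
D6: not dominated (best cost).
D7: not dominated.

D1, D2, D3, D4, D6, D7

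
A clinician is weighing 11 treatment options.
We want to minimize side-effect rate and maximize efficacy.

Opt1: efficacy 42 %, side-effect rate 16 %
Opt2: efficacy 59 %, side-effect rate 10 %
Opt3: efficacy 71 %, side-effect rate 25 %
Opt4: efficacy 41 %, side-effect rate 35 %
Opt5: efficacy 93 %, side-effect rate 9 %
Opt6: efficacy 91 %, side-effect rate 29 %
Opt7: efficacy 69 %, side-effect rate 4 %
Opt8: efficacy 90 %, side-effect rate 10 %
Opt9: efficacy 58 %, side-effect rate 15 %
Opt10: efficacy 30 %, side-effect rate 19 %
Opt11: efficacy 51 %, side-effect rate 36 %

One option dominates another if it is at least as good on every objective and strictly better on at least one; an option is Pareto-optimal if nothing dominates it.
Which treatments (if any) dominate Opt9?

Opt2, Opt5, Opt7, Opt8

Opt2: efficacy 59≥58, side-effect rate 10≤15 — dominates Opt9.
Opt5: efficacy 93≥58, side-effect rate 9≤15 — dominates Opt9.
Opt7: efficacy 69≥58, side-effect rate 4≤15 — dominates Opt9.
Opt8: efficacy 90≥58, side-effect rate 10≤15 — dominates Opt9.
Others (Opt1, Opt3, Opt4, Opt6, Opt10, Opt11) are each worse than Opt9 on at least one objective.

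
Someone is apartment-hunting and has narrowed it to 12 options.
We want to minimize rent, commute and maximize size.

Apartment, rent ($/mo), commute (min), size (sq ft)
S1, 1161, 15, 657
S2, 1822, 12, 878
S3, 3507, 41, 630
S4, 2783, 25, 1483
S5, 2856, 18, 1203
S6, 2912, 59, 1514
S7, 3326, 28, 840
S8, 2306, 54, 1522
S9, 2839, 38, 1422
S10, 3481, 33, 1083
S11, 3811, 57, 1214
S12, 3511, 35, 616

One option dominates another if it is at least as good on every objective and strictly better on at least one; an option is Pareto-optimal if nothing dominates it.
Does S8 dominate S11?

Yes

S8 vs S11: rent 2306≤3811, commute 54≤57, size 1522≥1214 — S8 is at least as good on every objective with at least one strict improvement.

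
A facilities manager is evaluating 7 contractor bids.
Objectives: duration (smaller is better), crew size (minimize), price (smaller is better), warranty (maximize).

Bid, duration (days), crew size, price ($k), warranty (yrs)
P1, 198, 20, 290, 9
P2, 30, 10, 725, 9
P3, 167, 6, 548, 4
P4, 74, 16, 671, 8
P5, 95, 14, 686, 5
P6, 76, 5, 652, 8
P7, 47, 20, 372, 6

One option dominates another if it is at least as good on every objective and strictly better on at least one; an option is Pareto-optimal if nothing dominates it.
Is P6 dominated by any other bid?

No

P1: worse on duration (198 vs 76).
P2: worse on crew size (10 vs 5).
P3: worse on duration (167 vs 76).
P4: worse on crew size (16 vs 5).
P5: worse on duration (95 vs 76).
P7: worse on crew size (20 vs 5).
No option is at least as good as P6 on every objective and strictly better on one.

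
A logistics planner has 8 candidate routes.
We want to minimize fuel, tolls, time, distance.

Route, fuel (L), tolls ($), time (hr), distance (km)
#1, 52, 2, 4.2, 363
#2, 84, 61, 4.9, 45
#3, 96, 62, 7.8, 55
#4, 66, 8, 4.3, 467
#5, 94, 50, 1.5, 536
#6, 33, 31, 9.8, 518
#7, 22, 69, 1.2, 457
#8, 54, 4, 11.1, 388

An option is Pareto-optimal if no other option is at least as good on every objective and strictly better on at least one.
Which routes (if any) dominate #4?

#1: fuel 52≤66, tolls 2≤8, time 4.2≤4.3, distance 363≤467 — dominates #4.
Others (#2, #3, #5, #6, #7, #8) are each worse than #4 on at least one objective.

#1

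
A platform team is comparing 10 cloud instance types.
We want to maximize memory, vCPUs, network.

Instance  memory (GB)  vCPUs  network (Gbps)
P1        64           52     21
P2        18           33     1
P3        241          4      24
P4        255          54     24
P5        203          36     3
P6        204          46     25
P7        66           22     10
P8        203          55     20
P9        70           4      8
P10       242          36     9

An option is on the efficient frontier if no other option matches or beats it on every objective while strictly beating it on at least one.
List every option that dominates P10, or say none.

P4

P4: memory 255≥242, vCPUs 54≥36, network 24≥9 — dominates P10.
Others (P1, P2, P3, P5, P6, P7, P8, P9) are each worse than P10 on at least one objective.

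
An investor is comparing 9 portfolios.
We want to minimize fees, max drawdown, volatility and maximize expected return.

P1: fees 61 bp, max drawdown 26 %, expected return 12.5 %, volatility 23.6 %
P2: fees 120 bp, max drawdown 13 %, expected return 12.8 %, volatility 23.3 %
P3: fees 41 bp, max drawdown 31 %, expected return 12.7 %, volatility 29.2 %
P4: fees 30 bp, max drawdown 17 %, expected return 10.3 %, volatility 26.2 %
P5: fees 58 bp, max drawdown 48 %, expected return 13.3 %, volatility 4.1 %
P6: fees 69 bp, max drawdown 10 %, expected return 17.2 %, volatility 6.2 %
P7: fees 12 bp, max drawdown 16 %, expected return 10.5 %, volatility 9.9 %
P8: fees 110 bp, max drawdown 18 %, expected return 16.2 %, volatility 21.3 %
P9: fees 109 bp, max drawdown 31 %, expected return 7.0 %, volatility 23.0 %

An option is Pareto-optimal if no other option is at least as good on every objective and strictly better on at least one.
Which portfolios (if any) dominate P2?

P6

P6: fees 69≤120, max drawdown 10≤13, expected return 17.2≥12.8, volatility 6.2≤23.3 — dominates P2.
Others (P1, P3, P4, P5, P7, P8, P9) are each worse than P2 on at least one objective.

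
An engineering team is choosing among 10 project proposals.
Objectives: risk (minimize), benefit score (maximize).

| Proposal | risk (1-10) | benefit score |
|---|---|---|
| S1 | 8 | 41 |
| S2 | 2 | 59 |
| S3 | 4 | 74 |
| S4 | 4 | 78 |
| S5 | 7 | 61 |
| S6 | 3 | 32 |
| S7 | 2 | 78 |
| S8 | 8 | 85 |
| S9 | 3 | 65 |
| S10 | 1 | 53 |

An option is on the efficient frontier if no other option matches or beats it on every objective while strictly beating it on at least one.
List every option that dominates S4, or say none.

S7: risk 2≤4, benefit score 78≥78 — dominates S4.
Others (S1, S2, S3, S5, S6, S8, S9, S10) are each worse than S4 on at least one objective.

S7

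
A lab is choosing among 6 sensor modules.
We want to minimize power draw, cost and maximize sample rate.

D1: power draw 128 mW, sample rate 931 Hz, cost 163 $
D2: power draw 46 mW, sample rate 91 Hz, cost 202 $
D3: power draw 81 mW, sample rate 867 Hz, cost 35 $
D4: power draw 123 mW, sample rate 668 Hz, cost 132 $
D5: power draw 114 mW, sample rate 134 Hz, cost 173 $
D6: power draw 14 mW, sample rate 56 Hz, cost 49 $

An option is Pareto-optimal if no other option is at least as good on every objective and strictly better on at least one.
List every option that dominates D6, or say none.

none

D1: worse on power draw (128 vs 14).
D2: worse on power draw (46 vs 14).
D3: worse on power draw (81 vs 14).
D4: worse on power draw (123 vs 14).
D5: worse on power draw (114 vs 14).
No option dominates D6.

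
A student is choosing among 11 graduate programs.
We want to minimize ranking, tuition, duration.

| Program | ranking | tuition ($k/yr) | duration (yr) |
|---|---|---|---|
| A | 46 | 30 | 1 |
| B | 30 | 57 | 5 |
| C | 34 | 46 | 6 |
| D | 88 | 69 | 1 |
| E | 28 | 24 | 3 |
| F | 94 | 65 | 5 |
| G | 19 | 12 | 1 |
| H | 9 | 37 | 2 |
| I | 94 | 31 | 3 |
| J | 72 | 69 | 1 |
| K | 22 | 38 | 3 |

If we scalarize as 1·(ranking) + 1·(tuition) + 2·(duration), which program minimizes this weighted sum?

A: 1·46 + 1·30 + 2·1 = 78
B: 1·30 + 1·57 + 2·5 = 97
C: 1·34 + 1·46 + 2·6 = 92
D: 1·88 + 1·69 + 2·1 = 159
E: 1·28 + 1·24 + 2·3 = 58
F: 1·94 + 1·65 + 2·5 = 169
G: 1·19 + 1·12 + 2·1 = 33
H: 1·9 + 1·37 + 2·2 = 50
I: 1·94 + 1·31 + 2·3 = 131
J: 1·72 + 1·69 + 2·1 = 143
K: 1·22 + 1·38 + 2·3 = 66
Lowest: G at 33.

G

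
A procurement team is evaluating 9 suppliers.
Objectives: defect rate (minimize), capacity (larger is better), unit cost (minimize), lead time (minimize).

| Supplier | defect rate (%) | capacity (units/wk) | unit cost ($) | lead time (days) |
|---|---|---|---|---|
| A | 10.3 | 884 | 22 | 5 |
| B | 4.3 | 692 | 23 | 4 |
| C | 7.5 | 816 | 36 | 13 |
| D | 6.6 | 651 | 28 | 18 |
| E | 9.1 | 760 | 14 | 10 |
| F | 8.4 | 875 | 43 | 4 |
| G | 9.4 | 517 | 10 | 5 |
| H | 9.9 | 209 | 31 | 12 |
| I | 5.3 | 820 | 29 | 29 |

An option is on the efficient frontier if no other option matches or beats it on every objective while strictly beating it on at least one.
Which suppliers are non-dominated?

A: not dominated (best capacity).
B: not dominated (best defect rate).
C: not dominated.
D: dominated by B (defect rate 4.3≤6.6, capacity 692≥651, unit cost 23≤28, lead time 4≤18).
E: not dominated.
F: not dominated.
G: not dominated (best unit cost).
H: dominated by B (defect rate 4.3≤9.9, capacity 692≥209, unit cost 23≤31, lead time 4≤12).
I: not dominated.

A, B, C, E, F, G, I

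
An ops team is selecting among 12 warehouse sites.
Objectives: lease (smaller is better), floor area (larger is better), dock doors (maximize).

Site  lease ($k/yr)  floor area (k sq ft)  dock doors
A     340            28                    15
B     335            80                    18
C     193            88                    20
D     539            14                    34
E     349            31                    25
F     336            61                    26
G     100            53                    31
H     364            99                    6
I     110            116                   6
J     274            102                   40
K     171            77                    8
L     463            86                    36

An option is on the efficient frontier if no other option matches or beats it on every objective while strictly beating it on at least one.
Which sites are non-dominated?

A: dominated by B (lease 335≤340, floor area 80≥28, dock doors 18≥15).
B: dominated by C (lease 193≤335, floor area 88≥80, dock doors 20≥18).
C: not dominated.
D: dominated by J (lease 274≤539, floor area 102≥14, dock doors 40≥34).
E: dominated by F (lease 336≤349, floor area 61≥31, dock doors 26≥25).
F: dominated by J (lease 274≤336, floor area 102≥61, dock doors 40≥26).
G: not dominated (best lease).
H: dominated by I (lease 110≤364, floor area 116≥99, dock doors 6≥6).
I: not dominated (best floor area).
J: not dominated (best dock doors).
K: not dominated.
L: dominated by J (lease 274≤463, floor area 102≥86, dock doors 40≥36).

C, G, I, J, K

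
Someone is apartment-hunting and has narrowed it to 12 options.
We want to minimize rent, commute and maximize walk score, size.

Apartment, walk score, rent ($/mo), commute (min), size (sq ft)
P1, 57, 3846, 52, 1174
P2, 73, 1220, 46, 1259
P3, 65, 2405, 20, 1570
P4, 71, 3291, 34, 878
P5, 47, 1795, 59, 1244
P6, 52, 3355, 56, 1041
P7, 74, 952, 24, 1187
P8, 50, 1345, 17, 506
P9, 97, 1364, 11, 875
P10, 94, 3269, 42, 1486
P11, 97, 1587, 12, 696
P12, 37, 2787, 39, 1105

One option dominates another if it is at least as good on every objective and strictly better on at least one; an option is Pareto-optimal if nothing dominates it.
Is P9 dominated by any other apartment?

No

P1: worse on walk score (57 vs 97).
P2: worse on walk score (73 vs 97).
P3: worse on walk score (65 vs 97).
P4: worse on walk score (71 vs 97).
P5: worse on walk score (47 vs 97).
P6: worse on walk score (52 vs 97).
P7: worse on walk score (74 vs 97).
P8: worse on walk score (50 vs 97).
P10: worse on walk score (94 vs 97).
P11: worse on rent (1587 vs 1364).
P12: worse on walk score (37 vs 97).
No option is at least as good as P9 on every objective and strictly better on one.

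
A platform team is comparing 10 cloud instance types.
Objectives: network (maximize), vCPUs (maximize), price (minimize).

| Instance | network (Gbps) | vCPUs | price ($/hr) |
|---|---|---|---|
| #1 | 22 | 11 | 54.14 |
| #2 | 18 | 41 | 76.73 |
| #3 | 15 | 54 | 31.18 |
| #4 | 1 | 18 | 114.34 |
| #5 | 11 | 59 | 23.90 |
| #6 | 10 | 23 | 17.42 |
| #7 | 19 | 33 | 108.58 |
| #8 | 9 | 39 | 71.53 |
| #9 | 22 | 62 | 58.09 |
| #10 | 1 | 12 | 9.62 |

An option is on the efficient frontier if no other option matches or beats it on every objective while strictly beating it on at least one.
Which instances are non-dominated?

#1, #3, #5, #6, #9, #10

#1: not dominated.
#2: dominated by #9 (network 22≥18, vCPUs 62≥41, price 58.09≤76.73).
#3: not dominated.
#4: dominated by #2 (network 18≥1, vCPUs 41≥18, price 76.73≤114.34).
#5: not dominated.
#6: not dominated.
#7: dominated by #9 (network 22≥19, vCPUs 62≥33, price 58.09≤108.58).
#8: dominated by #3 (network 15≥9, vCPUs 54≥39, price 31.18≤71.53).
#9: not dominated (best vCPUs).
#10: not dominated (best price).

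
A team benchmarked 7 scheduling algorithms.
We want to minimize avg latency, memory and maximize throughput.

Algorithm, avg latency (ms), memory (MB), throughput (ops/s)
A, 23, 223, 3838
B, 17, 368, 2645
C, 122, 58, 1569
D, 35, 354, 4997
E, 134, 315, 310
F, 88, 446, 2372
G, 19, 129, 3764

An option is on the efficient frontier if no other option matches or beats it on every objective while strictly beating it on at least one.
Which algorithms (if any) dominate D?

none

A: worse on throughput (3838 vs 4997).
B: worse on memory (368 vs 354).
C: worse on avg latency (122 vs 35).
E: worse on avg latency (134 vs 35).
F: worse on avg latency (88 vs 35).
G: worse on throughput (3764 vs 4997).
No option dominates D.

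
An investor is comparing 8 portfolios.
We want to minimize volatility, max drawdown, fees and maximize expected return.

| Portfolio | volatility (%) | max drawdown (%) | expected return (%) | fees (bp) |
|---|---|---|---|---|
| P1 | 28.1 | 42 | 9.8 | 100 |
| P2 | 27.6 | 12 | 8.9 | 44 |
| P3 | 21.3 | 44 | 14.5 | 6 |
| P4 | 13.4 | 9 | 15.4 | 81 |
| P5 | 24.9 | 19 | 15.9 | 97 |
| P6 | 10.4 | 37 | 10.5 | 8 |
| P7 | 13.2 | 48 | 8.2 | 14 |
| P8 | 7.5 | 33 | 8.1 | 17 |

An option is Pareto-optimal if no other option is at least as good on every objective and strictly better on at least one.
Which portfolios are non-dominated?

P1: dominated by P4 (volatility 13.4≤28.1, max drawdown 9≤42, expected return 15.4≥9.8, fees 81≤100).
P2: not dominated.
P3: not dominated (best fees).
P4: not dominated (best max drawdown).
P5: not dominated (best expected return).
P6: not dominated.
P7: dominated by P6 (volatility 10.4≤13.2, max drawdown 37≤48, expected return 10.5≥8.2, fees 8≤14).
P8: not dominated (best volatility).

P2, P3, P4, P5, P6, P8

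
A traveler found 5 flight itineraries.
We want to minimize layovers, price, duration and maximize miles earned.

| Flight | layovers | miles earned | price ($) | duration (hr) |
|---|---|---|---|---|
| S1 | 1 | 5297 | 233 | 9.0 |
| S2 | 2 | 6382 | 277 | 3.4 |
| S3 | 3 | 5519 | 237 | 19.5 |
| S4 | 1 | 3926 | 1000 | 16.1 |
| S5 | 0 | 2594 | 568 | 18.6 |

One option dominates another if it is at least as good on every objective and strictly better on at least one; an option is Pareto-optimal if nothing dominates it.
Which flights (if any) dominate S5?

none

S1: worse on layovers (1 vs 0).
S2: worse on layovers (2 vs 0).
S3: worse on layovers (3 vs 0).
S4: worse on layovers (1 vs 0).
No option dominates S5.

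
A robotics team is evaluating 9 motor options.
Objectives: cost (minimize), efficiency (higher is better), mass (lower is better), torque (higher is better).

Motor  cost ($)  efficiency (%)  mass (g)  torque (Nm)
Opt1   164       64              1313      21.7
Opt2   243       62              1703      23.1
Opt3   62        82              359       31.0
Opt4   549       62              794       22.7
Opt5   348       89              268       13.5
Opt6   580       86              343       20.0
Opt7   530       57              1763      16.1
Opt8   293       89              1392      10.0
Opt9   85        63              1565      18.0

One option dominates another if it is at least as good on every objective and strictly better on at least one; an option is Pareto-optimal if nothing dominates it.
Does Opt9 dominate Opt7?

Opt9 vs Opt7: cost 85≤530, efficiency 63≥57, mass 1565≤1763, torque 18.0≥16.1 — Opt9 is at least as good on every objective with at least one strict improvement.

Yes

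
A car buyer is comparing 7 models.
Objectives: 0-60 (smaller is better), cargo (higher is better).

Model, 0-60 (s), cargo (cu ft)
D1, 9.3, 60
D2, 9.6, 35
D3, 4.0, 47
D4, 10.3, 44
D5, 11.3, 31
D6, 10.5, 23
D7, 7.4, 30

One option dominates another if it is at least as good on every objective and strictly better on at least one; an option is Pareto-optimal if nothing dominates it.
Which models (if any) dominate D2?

D1: 0-60 9.3≤9.6, cargo 60≥35 — dominates D2.
D3: 0-60 4.0≤9.6, cargo 47≥35 — dominates D2.
Others (D4, D5, D6, D7) are each worse than D2 on at least one objective.

D1, D3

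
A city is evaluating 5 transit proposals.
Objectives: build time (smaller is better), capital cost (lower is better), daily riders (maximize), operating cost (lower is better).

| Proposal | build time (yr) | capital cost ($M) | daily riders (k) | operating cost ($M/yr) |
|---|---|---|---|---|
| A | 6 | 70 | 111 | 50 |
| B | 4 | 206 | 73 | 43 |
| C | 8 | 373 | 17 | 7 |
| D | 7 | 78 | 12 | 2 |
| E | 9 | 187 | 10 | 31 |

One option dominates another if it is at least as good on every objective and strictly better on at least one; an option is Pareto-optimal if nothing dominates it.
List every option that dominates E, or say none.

D: build time 7≤9, capital cost 78≤187, daily riders 12≥10, operating cost 2≤31 — dominates E.
Others (A, B, C) are each worse than E on at least one objective.

D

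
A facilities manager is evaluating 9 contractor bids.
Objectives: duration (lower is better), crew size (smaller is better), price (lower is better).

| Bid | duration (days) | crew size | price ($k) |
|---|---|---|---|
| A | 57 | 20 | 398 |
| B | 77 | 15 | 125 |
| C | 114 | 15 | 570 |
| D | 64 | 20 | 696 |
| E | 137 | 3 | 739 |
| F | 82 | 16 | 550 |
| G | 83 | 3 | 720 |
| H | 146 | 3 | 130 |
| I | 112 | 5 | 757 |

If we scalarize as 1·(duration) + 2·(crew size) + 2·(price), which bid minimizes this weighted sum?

A: 1·57 + 2·20 + 2·398 = 893
B: 1·77 + 2·15 + 2·125 = 357
C: 1·114 + 2·15 + 2·570 = 1284
D: 1·64 + 2·20 + 2·696 = 1496
E: 1·137 + 2·3 + 2·739 = 1621
F: 1·82 + 2·16 + 2·550 = 1214
G: 1·83 + 2·3 + 2·720 = 1529
H: 1·146 + 2·3 + 2·130 = 412
I: 1·112 + 2·5 + 2·757 = 1636
Lowest: B at 357.

B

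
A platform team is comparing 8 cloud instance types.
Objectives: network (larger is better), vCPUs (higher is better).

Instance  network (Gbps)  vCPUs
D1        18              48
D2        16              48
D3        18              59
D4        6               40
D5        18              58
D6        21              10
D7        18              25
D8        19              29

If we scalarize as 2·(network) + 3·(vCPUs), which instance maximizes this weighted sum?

D3

D1: 2·18 + 3·48 = 180
D2: 2·16 + 3·48 = 176
D3: 2·18 + 3·59 = 213
D4: 2·6 + 3·40 = 132
D5: 2·18 + 3·58 = 210
D6: 2·21 + 3·10 = 72
D7: 2·18 + 3·25 = 111
D8: 2·19 + 3·29 = 125
Highest: D3 at 213.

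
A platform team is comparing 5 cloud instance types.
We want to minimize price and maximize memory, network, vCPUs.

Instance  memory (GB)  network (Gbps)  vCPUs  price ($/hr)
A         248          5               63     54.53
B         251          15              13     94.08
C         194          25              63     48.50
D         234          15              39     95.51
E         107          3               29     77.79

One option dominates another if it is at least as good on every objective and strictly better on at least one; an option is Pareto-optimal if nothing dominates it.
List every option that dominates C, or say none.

A: worse on network (5 vs 25).
B: worse on network (15 vs 25).
D: worse on network (15 vs 25).
E: worse on memory (107 vs 194).
No option dominates C.

none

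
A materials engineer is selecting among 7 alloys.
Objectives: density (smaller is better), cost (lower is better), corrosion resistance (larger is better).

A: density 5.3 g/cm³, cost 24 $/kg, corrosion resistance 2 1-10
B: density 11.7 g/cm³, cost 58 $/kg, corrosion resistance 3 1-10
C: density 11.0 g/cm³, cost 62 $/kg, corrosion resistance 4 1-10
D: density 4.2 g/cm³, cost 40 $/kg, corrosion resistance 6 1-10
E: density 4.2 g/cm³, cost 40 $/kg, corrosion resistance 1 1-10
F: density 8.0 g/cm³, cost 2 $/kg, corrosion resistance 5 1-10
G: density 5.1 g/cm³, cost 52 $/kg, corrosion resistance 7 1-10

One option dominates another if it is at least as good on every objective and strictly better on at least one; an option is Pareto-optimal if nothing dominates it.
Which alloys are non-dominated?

A: not dominated.
B: dominated by D (density 4.2≤11.7, cost 40≤58, corrosion resistance 6≥3).
C: dominated by D (density 4.2≤11.0, cost 40≤62, corrosion resistance 6≥4).
D: not dominated.
E: dominated by D (density 4.2≤4.2, cost 40≤40, corrosion resistance 6≥1).
F: not dominated (best cost).
G: not dominated (best corrosion resistance).

A, D, F, G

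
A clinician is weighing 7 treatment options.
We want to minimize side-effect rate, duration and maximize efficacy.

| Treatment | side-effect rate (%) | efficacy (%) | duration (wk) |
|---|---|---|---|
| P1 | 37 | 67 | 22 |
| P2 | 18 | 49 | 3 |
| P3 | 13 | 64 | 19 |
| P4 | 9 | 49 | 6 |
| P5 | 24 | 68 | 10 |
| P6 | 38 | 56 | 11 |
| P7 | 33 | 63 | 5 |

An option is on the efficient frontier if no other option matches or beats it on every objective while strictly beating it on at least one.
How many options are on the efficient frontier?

P1: dominated by P5 (side-effect rate 24≤37, efficacy 68≥67, duration 10≤22).
P2: not dominated (best duration).
P3: not dominated.
P4: not dominated (best side-effect rate).
P5: not dominated (best efficacy).
P6: dominated by P5 (side-effect rate 24≤38, efficacy 68≥56, duration 10≤11).
P7: not dominated.
Pareto-optimal: P2, P3, P4, P5, P7 → 5.

5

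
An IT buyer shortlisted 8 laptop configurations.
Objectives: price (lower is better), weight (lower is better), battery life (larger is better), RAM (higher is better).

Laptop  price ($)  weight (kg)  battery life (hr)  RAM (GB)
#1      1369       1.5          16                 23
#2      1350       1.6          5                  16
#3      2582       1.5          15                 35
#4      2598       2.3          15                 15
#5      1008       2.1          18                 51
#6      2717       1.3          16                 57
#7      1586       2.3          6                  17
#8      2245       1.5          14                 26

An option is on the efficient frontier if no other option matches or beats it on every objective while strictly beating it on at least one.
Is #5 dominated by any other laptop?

No

#1: worse on price (1369 vs 1008).
#2: worse on price (1350 vs 1008).
#3: worse on price (2582 vs 1008).
#4: worse on price (2598 vs 1008).
#6: worse on price (2717 vs 1008).
#7: worse on price (1586 vs 1008).
#8: worse on price (2245 vs 1008).
No option is at least as good as #5 on every objective and strictly better on one.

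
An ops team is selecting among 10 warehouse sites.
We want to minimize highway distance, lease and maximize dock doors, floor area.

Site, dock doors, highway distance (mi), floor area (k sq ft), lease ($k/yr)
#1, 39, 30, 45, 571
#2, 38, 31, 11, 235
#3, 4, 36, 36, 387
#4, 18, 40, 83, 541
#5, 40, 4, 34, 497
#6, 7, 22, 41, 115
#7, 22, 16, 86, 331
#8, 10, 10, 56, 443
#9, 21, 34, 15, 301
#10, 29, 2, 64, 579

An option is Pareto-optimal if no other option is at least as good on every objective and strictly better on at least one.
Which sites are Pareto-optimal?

#1, #2, #5, #6, #7, #8, #9, #10

#1: not dominated.
#2: not dominated.
#3: dominated by #6 (dock doors 7≥4, highway distance 22≤36, floor area 41≥36, lease 115≤387).
#4: dominated by #7 (dock doors 22≥18, highway distance 16≤40, floor area 86≥83, lease 331≤541).
#5: not dominated (best dock doors).
#6: not dominated (best lease).
#7: not dominated (best floor area).
#8: not dominated.
#9: not dominated.
#10: not dominated (best highway distance).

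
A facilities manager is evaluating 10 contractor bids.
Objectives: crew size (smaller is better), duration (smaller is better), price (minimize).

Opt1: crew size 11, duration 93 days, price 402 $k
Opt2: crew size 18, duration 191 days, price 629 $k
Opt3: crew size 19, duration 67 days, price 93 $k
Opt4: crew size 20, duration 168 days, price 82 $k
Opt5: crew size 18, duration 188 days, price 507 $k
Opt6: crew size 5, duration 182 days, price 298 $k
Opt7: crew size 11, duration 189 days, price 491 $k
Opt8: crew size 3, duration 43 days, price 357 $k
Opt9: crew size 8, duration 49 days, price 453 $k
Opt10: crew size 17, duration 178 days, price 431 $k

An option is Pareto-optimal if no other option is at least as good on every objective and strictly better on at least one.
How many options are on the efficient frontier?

4

Opt1: dominated by Opt8 (crew size 3≤11, duration 43≤93, price 357≤402).
Opt2: dominated by Opt1 (crew size 11≤18, duration 93≤191, price 402≤629).
Opt3: not dominated.
Opt4: not dominated (best price).
Opt5: dominated by Opt1 (crew size 11≤18, duration 93≤188, price 402≤507).
Opt6: not dominated.
Opt7: dominated by Opt1 (crew size 11≤11, duration 93≤189, price 402≤491).
Opt8: not dominated (best crew size).
Opt9: dominated by Opt8 (crew size 3≤8, duration 43≤49, price 357≤453).
Opt10: dominated by Opt1 (crew size 11≤17, duration 93≤178, price 402≤431).
Pareto-optimal: Opt3, Opt4, Opt6, Opt8 → 4.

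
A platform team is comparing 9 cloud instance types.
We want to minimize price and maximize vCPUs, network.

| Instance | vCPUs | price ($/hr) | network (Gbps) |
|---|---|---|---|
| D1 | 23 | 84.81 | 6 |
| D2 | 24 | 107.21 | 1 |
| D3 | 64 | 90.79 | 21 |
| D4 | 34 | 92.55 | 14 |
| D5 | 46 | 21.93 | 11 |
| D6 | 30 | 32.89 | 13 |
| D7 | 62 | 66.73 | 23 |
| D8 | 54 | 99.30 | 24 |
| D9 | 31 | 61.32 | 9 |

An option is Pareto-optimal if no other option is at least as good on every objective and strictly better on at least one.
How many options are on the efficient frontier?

D1: dominated by D5 (vCPUs 46≥23, price 21.93≤84.81, network 11≥6).
D2: dominated by D3 (vCPUs 64≥24, price 90.79≤107.21, network 21≥1).
D3: not dominated (best vCPUs).
D4: dominated by D3 (vCPUs 64≥34, price 90.79≤92.55, network 21≥14).
D5: not dominated (best price).
D6: not dominated.
D7: not dominated.
D8: not dominated (best network).
D9: dominated by D5 (vCPUs 46≥31, price 21.93≤61.32, network 11≥9).
Pareto-optimal: D3, D5, D6, D7, D8 → 5.

5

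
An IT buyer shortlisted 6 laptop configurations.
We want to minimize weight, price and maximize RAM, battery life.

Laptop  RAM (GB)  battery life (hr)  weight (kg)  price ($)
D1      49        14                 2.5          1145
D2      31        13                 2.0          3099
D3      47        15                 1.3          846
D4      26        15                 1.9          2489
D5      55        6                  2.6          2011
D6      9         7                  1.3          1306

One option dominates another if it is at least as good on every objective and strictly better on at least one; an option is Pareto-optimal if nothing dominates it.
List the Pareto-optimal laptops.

D1: not dominated.
D2: dominated by D3 (RAM 47≥31, battery life 15≥13, weight 1.3≤2.0, price 846≤3099).
D3: not dominated (best price).
D4: dominated by D3 (RAM 47≥26, battery life 15≥15, weight 1.3≤1.9, price 846≤2489).
D5: not dominated (best RAM).
D6: dominated by D3 (RAM 47≥9, battery life 15≥7, weight 1.3≤1.3, price 846≤1306).

D1, D3, D5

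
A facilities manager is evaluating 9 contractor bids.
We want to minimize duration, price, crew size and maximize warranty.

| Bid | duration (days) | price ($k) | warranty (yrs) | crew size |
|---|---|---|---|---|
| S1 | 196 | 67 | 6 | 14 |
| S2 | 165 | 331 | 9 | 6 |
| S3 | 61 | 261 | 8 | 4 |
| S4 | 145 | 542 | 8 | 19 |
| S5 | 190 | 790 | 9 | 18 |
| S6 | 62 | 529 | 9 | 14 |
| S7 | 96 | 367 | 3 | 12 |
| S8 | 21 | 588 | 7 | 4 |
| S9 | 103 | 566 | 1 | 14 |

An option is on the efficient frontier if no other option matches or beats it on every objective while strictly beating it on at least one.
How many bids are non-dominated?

5

S1: not dominated (best price).
S2: not dominated.
S3: not dominated.
S4: dominated by S3 (duration 61≤145, price 261≤542, warranty 8≥8, crew size 4≤19).
S5: dominated by S2 (duration 165≤190, price 331≤790, warranty 9≥9, crew size 6≤18).
S6: not dominated.
S7: dominated by S3 (duration 61≤96, price 261≤367, warranty 8≥3, crew size 4≤12).
S8: not dominated (best duration).
S9: dominated by S3 (duration 61≤103, price 261≤566, warranty 8≥1, crew size 4≤14).
Pareto-optimal: S1, S2, S3, S6, S8 → 5.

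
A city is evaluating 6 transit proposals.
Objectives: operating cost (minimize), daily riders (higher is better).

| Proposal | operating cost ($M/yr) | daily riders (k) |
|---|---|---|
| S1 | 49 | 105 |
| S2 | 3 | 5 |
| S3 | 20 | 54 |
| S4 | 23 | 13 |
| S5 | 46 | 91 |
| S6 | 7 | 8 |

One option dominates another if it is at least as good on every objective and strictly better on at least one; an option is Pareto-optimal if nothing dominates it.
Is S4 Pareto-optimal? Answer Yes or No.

S3 vs S4: operating cost 20≤23, daily riders 54≥13 — S3 is at least as good on every objective and strictly better on at least one, so S3 dominates S4.

No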